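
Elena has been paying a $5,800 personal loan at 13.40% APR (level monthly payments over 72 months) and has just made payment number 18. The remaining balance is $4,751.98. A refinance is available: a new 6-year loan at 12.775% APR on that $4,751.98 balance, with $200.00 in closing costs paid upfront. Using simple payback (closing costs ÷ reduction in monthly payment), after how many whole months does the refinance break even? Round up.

9 months

Current payment = 5,800 × 13.4%/12 / (1 − (1+0.0111667)^−72) = $117.66.
Refinanced payment = 4,751.98 × 0.0106458 / (1 − (1+0.0106458)^−72) = $94.83.
Monthly savings = $117.66 − $94.83 = $22.83.
Break-even = $200.00 / $22.83 = 8.76 → 9 months.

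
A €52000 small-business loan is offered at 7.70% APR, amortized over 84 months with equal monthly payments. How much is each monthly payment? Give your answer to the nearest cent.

€802.73

At 7.70% the monthly rate is 0.0064167, so the payment is 52,000 × 0.0064167 / (1 − 1.0064167^−84) = €802.73.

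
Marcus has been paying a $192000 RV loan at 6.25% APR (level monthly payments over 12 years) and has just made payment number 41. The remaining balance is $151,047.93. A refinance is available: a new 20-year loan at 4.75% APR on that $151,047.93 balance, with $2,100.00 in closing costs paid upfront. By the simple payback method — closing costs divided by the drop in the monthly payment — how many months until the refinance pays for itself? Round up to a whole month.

Current payment = 192,000 × 6.25%/12 / (1 − (1+0.0052083)^−144) = $1,898.57.
Refinanced payment = 151,047.93 × 0.0039583 / (1 − (1+0.0039583)^−240) = $976.11.
Monthly savings = $1,898.57 − $976.11 = $922.46.
Break-even = $2,100.00 / $922.46 = 2.28 → 3 months.

3 months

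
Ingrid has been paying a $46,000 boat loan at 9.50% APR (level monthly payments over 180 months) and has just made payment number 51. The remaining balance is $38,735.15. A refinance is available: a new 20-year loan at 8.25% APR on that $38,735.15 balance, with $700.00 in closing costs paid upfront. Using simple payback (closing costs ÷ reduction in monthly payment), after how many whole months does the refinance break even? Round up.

Current payment = 46,000 × 9.5%/12 / (1 − (1+0.0079167)^−180) = $480.34.
Refinanced payment = 38,735.15 × 0.0068750 / (1 − (1+0.0068750)^−240) = $330.05.
Monthly savings = $480.34 − $330.05 = $150.29.
Break-even = $700.00 / $150.29 = 4.66 → 5 months.

5 months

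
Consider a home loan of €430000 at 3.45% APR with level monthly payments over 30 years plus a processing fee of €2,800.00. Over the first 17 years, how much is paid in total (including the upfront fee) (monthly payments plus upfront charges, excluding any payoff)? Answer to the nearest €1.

Monthly rate = 3.45%/12 = 0.0028750; payment = 430,000 × 0.0028750 / (1 − (1+0.0028750)^−360) = €1,918.91.
Total outlay = 204 × €1,918.91 + €2,800.00 = €394,257.64.

€394,258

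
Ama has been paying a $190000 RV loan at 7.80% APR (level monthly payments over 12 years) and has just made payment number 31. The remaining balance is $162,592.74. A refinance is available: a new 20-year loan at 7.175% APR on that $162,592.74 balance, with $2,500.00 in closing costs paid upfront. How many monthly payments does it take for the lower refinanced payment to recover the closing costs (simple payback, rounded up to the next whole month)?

Current payment = 190,000 × 7.8%/12 / (1 − (1+0.0065000)^−144) = $2,035.88.
Refinanced payment = 162,592.74 × 0.0059792 / (1 − (1+0.0059792)^−240) = $1,277.72.
Monthly savings = $2,035.88 − $1,277.72 = $758.16.
Break-even = $2,500.00 / $758.16 = 3.30 → 4 months.

4 months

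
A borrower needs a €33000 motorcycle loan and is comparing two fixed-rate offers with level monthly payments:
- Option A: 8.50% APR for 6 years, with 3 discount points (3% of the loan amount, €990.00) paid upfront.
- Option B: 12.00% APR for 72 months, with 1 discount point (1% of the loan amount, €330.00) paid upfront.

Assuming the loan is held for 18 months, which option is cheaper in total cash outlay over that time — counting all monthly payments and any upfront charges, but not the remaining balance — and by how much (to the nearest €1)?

Option A: monthly rate = 8.5%/12 = 0.0070833; payment = 33,000 × 0.0070833 / (1 − (1+0.0070833)^−72) = €586.69.
Option B: at 12.00% the monthly rate is 0.0100000, so the payment is 33,000 × 0.0100000 / (1 − 1.0100000^−72) = €645.16.
Over 18 months: Option A costs 18 × €586.69 + €990.00 = €11,550.42; Option B costs 18 × €645.16 + €330.00 = €11,942.88.
Option A is cheaper by €11,942.88 − €11,550.42 = €392.46.

Option A by €392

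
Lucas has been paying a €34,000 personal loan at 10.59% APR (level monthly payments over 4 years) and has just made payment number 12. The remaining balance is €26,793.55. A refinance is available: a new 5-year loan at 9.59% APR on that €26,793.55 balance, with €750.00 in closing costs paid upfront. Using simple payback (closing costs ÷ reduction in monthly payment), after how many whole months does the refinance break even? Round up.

3 months

Current payment = 34,000 × 10.59%/12 / (1 − (1+0.0088250)^−48) = €871.99.
Refinanced payment = 26,793.55 × 0.0079917 / (1 − (1+0.0079917)^−60) = €563.89.
Monthly savings = €871.99 − €563.89 = €308.10.
Break-even = €750.00 / €308.10 = 2.43 → 3 months.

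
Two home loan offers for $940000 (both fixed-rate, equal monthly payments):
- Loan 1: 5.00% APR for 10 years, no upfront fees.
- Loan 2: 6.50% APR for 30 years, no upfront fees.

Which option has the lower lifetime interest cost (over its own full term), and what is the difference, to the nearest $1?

Loan 1: at 5.00% the monthly rate is 0.0041667, so the payment is 940,000 × 0.0041667 / (1 − 1.0041667^−120) = $9,970.16.
Total interest on Loan 1 = 120 × $9,970.16 − $940,000 = $256,419.20.
Loan 2: monthly rate = 6.5%/12 = 0.0054167; payment = 940,000 × 0.0054167 / (1 − (1+0.0054167)^−360) = $5,941.44.
Total interest on Loan 2 = 360 × $5,941.44 − $940,000 = $1,198,918.40.
Loan 1 is lower by $942,499.20.

Loan 1 by $942,499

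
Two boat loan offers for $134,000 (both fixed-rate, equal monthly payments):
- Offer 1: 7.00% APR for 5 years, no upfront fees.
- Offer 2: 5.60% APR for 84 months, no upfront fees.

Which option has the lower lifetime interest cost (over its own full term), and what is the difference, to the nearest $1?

Offer 1 by $3,082

Offer 1: monthly rate = 7%/12 = 0.0058333; payment = 134,000 × 0.0058333 / (1 − (1+0.0058333)^−60) = $2,653.36.
Total interest on Offer 1 = 60 × $2,653.36 − $134,000 = $25,201.60.
Offer 2: monthly rate = 5.6%/12 = 0.0046667; payment = 134,000 × 0.0046667 / (1 − (1+0.0046667)^−84) = $1,931.95.
Total interest on Offer 2 = 84 × $1,931.95 − $134,000 = $28,283.80.
Offer 1 is lower by $3,082.20.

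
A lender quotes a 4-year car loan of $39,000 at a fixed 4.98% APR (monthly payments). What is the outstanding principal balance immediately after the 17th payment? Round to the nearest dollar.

With monthly rate i = 4.98%/12 = 0.0041500, the balance after k of n payments is P · [(1+i)^n − (1+i)^k] / [(1+i)^n − 1].
(1+0.0041500)^48 = 1.21992307 and (1+0.0041500)^17 = 1.07294158, so the balance is 39,000 × (1.21992307 − 1.07294158) / (1.21992307 − 1) = $26,064.92.

$26,065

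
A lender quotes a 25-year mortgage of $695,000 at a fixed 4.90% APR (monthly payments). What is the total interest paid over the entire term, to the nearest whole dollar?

Monthly rate = 4.9%/12 = 0.0040833; payment = 695,000 × 0.0040833 / (1 − (1+0.0040833)^−300) = $4,022.51.
Total paid = 300 × $4,022.51 = $1,206,753.00; interest = $1,206,753.00 − $695,000 = $511,753.00.

$511,753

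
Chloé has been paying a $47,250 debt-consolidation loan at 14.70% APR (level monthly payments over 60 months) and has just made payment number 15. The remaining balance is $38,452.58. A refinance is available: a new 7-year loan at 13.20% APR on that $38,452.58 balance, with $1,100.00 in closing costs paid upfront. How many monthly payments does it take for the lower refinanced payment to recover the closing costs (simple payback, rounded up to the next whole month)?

Current payment = 47,250 × 14.7%/12 / (1 − (1+0.0122500)^−60) = $1,116.65.
Refinanced payment = 38,452.58 × 0.0110000 / (1 − (1+0.0110000)^−84) = $703.72.
Monthly savings = $1,116.65 − $703.72 = $412.93.
Break-even = $1,100.00 / $412.93 = 2.66 → 3 months.

3 months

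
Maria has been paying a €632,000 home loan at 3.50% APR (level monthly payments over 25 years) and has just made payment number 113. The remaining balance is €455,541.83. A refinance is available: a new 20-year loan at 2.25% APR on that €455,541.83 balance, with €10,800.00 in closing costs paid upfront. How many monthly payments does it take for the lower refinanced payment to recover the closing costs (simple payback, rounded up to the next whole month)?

Current payment = 632,000 × 3.5%/12 / (1 − (1+0.0029167)^−300) = €3,163.94.
Refinanced payment = 455,541.83 × 0.0018750 / (1 − (1+0.0018750)^−240) = €2,358.83.
Monthly savings = €3,163.94 − €2,358.83 = €805.11.
Break-even = €10,800.00 / €805.11 = 13.41 → 14 months.

14 months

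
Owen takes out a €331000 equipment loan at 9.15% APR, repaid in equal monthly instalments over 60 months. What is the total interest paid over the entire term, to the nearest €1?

€82,708

At 9.15% the monthly rate is 0.0076250, so the payment is 331,000 × 0.0076250 / (1 − 1.0076250^−60) = €6,895.14.
Total paid = 60 × €6,895.14 = €413,708.40; interest = €413,708.40 − €331,000 = €82,708.40.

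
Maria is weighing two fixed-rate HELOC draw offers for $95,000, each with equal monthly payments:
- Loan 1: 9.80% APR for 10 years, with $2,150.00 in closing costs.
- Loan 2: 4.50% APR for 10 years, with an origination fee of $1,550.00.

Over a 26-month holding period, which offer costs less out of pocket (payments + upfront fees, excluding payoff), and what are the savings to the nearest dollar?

Loan 2 by $7,370

Loan 1: at 9.80% the monthly rate is 0.0081667, so the payment is 95,000 × 0.0081667 / (1 − 1.0081667^−120) = $1,244.93.
Loan 2: monthly rate = 4.5%/12 = 0.0037500; payment = 95,000 × 0.0037500 / (1 − (1+0.0037500)^−120) = $984.56.
Over 26 months: Loan 1 costs 26 × $1,244.93 + $2,150.00 = $34,518.18; Loan 2 costs 26 × $984.56 + $1,550.00 = $27,148.56.
Loan 2 is cheaper by $34,518.18 − $27,148.56 = $7,369.62.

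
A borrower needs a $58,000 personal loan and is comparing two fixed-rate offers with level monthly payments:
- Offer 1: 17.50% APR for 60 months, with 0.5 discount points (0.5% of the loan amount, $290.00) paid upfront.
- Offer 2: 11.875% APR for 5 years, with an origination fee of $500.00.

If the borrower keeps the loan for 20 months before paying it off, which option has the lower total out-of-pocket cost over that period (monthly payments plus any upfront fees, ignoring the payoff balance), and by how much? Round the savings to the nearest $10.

Offer 1: at 17.50% the monthly rate is 0.0145833, so the payment is 58,000 × 0.0145833 / (1 − 1.0145833^−60) = $1,457.09.
Offer 2: monthly rate = 11.875%/12 = 0.0098958; payment = 58,000 × 0.0098958 / (1 − (1+0.0098958)^−60) = $1,286.52.
Over 20 months: Offer 1 costs 20 × $1,457.09 + $290.00 = $29,431.80; Offer 2 costs 20 × $1,286.52 + $500.00 = $26,230.40.
Offer 2 is cheaper by $29,431.80 − $26,230.40 = $3,201.40.

Offer 2 by $3,200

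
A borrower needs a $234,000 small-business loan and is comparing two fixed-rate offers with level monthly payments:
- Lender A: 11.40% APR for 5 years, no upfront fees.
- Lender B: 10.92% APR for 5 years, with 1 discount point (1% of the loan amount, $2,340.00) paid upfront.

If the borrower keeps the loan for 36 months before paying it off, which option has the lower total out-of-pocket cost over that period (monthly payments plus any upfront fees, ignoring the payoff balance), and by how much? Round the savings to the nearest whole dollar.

Lender A: at 11.40% the monthly rate is 0.0095000, so the payment is 234,000 × 0.0095000 / (1 − 1.0095000^−60) = $5,134.53.
Lender B: at 10.92% the monthly rate is 0.0091000, so the payment is 234,000 × 0.0091000 / (1 − 1.0091000^−60) = $5,078.40.
Over 36 months: Lender A costs 36 × $5,134.53 = $184,843.08; Lender B costs 36 × $5,078.40 + $2,340.00 = $185,162.40.
Lender A is cheaper by $185,162.40 − $184,843.08 = $319.32.

Lender A by $319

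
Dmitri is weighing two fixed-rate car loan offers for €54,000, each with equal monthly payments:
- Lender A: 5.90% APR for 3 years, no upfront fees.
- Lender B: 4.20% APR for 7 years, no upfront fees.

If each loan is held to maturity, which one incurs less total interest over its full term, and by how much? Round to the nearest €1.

Lender A by €3,368

Lender A: monthly rate = 5.9%/12 = 0.0049167; payment = 54,000 × 0.0049167 / (1 − (1+0.0049167)^−36) = €1,640.34.
Total interest on Lender A = 36 × €1,640.34 − €54,000 = €5,052.24.
Lender B: monthly rate = 4.2%/12 = 0.0035000; payment = 54,000 × 0.0035000 / (1 − (1+0.0035000)^−84) = €743.10.
Total interest on Lender B = 84 × €743.10 − €54,000 = €8,420.40.
Lender A is lower by €3,368.16.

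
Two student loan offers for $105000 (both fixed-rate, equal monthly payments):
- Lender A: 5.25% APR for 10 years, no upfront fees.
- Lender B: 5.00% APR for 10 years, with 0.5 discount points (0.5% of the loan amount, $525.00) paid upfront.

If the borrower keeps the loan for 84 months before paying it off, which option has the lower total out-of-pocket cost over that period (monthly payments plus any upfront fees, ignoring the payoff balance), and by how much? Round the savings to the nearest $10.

Lender A: at 5.25% the monthly rate is 0.0043750, so the payment is 105,000 × 0.0043750 / (1 − 1.0043750^−120) = $1,126.56.
Lender B: at 5.00% the monthly rate is 0.0041667, so the payment is 105,000 × 0.0041667 / (1 − 1.0041667^−120) = $1,113.69.
Over 84 months: Lender A costs 84 × $1,126.56 = $94,631.04; Lender B costs 84 × $1,113.69 + $525.00 = $94,074.96.
Lender B is cheaper by $94,631.04 − $94,074.96 = $556.08.

Lender B by $560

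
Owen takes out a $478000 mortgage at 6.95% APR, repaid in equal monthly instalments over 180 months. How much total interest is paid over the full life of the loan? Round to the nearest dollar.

Monthly rate = 6.95%/12 = 0.0057917; payment = 478,000 × 0.0057917 / (1 − (1+0.0057917)^−180) = $4,283.05.
Total paid = 180 × $4,283.05 = $770,949.00; interest = $770,949.00 − $478,000 = $292,949.00.

$292,949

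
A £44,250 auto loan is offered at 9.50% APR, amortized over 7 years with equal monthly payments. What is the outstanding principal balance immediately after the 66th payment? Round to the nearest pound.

With monthly rate i = 9.5%/12 = 0.0079167, the balance after k of n payments is P · [(1+i)^n − (1+i)^k] / [(1+i)^n − 1].
(1+0.0079167)^84 = 1.93940557 and (1+0.0079167)^66 = 1.68277232, so the balance is 44,250 × (1.93940557 − 1.68277232) / (1.93940557 − 1) = £12,088.52.

£12,089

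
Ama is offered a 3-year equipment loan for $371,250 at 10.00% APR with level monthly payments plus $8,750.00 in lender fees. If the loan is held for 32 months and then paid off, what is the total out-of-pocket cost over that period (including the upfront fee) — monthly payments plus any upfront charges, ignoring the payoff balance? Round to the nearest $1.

$392,084

At 10.00% the monthly rate is 0.0083333, so the payment is 371,250 × 0.0083333 / (1 − 1.0083333^−36) = $11,979.19.
Total outlay = 32 × $11,979.19 + $8,750.00 = $392,084.08.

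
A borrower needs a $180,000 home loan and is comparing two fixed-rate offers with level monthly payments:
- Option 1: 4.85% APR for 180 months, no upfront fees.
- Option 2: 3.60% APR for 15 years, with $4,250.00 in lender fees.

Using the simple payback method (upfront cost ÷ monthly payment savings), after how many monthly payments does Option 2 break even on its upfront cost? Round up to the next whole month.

Option 1: at 4.85% the monthly rate is 0.0040417, so the payment is 180,000 × 0.0040417 / (1 − 1.0040417^−180) = $1,409.40.
Option 2: monthly rate = 3.6%/12 = 0.0030000; payment = 180,000 × 0.0030000 / (1 − (1+0.0030000)^−180) = $1,295.65.
Monthly savings = $1,409.40 − $1,295.65 = $113.75.
Break-even = $4,250.00 / $113.75 = 37.36 → 38 months.

38 months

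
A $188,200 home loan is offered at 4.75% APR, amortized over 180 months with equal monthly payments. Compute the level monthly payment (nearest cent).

Monthly rate = 4.75%/12 = 0.0039583; payment = 188,200 × 0.0039583 / (1 − (1+0.0039583)^−180) = $1,463.88.

$1,463.88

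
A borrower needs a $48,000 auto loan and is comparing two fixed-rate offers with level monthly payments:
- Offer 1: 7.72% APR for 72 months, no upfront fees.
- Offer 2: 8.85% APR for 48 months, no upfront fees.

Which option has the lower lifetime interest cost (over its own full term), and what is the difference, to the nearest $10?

Offer 2 by $2,950

Offer 1: at 7.72% the monthly rate is 0.0064333, so the payment is 48,000 × 0.0064333 / (1 − 1.0064333^−72) = $835.05.
Total interest on Offer 1 = 72 × $835.05 − $48,000 = $12,123.60.
Offer 2: monthly rate = 8.85%/12 = 0.0073750; payment = 48,000 × 0.0073750 / (1 − (1+0.0073750)^−48) = $1,191.07.
Total interest on Offer 2 = 48 × $1,191.07 − $48,000 = $9,171.36.
Offer 2 is lower by $2,952.24.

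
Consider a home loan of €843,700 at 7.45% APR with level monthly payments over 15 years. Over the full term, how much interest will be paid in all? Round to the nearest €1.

At 7.45% the monthly rate is 0.0062083, so the payment is 843,700 × 0.0062083 / (1 − 1.0062083^−180) = €7,797.25.
Total paid = 180 × €7,797.25 = €1,403,505.00; interest = €1,403,505.00 − €843,700 = €559,805.00.

€559,805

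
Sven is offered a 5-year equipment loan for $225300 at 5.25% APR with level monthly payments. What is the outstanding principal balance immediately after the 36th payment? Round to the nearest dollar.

$97,253

With monthly rate i = 5.25%/12 = 0.0043750, the balance after k of n payments is P · [(1+i)^n − (1+i)^k] / [(1+i)^n − 1].
(1+0.0043750)^60 = 1.29943227 and (1+0.0043750)^36 = 1.17017870, so the balance is 225,300 × (1.29943227 − 1.17017870) / (1.29943227 − 1) = $97,253.48.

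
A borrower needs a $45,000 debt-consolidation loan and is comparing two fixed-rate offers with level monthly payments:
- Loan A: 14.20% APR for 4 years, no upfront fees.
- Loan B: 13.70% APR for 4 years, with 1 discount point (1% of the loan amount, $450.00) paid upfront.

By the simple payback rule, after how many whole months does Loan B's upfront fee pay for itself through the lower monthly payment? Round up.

40 months

Loan A: at 14.20% the monthly rate is 0.0118333, so the payment is 45,000 × 0.0118333 / (1 − 1.0118333^−48) = $1,234.21.
Loan B: at 13.70% the monthly rate is 0.0114167, so the payment is 45,000 × 0.0114167 / (1 − 1.0114167^−48) = $1,222.93.
Monthly savings = $1,234.21 − $1,222.93 = $11.28.
Break-even = $450.00 / $11.28 = 39.89 → 40 months.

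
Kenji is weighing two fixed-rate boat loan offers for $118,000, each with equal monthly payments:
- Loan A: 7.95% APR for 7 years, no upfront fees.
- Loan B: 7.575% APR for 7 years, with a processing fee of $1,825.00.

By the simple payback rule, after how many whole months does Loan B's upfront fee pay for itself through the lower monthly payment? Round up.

84 months

Loan A: monthly rate = 7.95%/12 = 0.0066250; payment = 118,000 × 0.0066250 / (1 − (1+0.0066250)^−84) = $1,836.24.
Loan B: at 7.575% the monthly rate is 0.0063125, so the payment is 118,000 × 0.0063125 / (1 − 1.0063125^−84) = $1,814.29.
Monthly savings = $1,836.24 − $1,814.29 = $21.95.
Break-even = $1,825.00 / $21.95 = 83.14 → 84 months.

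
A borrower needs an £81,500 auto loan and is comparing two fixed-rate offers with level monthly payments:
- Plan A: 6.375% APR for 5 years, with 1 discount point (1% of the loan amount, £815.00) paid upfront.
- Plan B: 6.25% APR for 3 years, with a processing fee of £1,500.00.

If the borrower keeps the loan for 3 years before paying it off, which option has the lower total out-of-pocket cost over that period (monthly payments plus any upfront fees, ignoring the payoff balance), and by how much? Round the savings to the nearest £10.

Plan A by £33,040

Plan A: at 6.375% the monthly rate is 0.0053125, so the payment is 81,500 × 0.0053125 / (1 − 1.0053125^−60) = £1,589.87.
Plan B: monthly rate = 6.25%/12 = 0.0052083; payment = 81,500 × 0.0052083 / (1 − (1+0.0052083)^−36) = £2,488.63.
Over 36 months: Plan A costs 36 × £1,589.87 + £815.00 = £58,050.32; Plan B costs 36 × £2,488.63 + £1,500.00 = £91,090.68.
Plan A is cheaper by £91,090.68 − £58,050.32 = £33,040.36.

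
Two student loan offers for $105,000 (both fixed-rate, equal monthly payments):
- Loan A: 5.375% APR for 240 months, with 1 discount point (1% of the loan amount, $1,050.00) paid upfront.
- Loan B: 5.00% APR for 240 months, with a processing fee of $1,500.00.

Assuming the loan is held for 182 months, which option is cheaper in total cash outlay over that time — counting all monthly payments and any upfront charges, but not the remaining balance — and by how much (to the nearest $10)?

Loan A: at 5.375% the monthly rate is 0.0044792, so the payment is 105,000 × 0.0044792 / (1 − 1.0044792^−240) = $714.89.
Loan B: monthly rate = 5%/12 = 0.0041667; payment = 105,000 × 0.0041667 / (1 − (1+0.0041667)^−240) = $692.95.
Over 182 months: Loan A costs 182 × $714.89 + $1,050.00 = $131,159.98; Loan B costs 182 × $692.95 + $1,500.00 = $127,616.90.
Loan B is cheaper by $131,159.98 − $127,616.90 = $3,543.08.

Loan B by $3,540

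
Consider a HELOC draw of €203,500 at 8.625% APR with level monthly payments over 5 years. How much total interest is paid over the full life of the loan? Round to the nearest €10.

€47,740

Monthly rate = 8.625%/12 = 0.0071875; payment = 203,500 × 0.0071875 / (1 − (1+0.0071875)^−60) = €4,187.38.
Total paid = 60 × €4,187.38 = €251,242.80; interest = €251,242.80 − €203,500 = €47,742.80.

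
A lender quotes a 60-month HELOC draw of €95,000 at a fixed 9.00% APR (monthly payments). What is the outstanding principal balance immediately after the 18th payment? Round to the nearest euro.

With monthly rate i = 9%/12 = 0.0075000, the balance after k of n payments is P · [(1+i)^n − (1+i)^k] / [(1+i)^n − 1].
(1+0.0075000)^60 = 1.56568103 and (1+0.0075000)^18 = 1.14396039, so the balance is 95,000 × (1.56568103 − 1.14396039) / (1.56568103 − 1) = €70,823.41.

€70,823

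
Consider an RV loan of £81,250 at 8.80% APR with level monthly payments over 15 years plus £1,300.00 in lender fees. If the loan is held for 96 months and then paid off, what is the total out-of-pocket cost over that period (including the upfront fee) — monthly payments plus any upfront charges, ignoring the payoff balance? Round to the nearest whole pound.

At 8.80% the monthly rate is 0.0073333, so the payment is 81,250 × 0.0073333 / (1 − 1.0073333^−180) = £814.45.
Total outlay = 96 × £814.45 + £1,300.00 = £79,487.20.

£79,487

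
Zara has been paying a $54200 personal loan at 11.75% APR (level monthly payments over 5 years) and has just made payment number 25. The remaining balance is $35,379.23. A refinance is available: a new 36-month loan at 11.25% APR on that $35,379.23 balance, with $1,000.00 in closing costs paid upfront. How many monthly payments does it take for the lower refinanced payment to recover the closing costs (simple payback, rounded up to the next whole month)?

Current payment = 54,200 × 11.75%/12 / (1 − (1+0.0097917)^−60) = $1,198.81.
Refinanced payment = 35,379.23 × 0.0093750 / (1 − (1+0.0093750)^−36) = $1,162.46.
Monthly savings = $1,198.81 − $1,162.46 = $36.35.
Break-even = $1,000.00 / $36.35 = 27.51 → 28 months.

28 months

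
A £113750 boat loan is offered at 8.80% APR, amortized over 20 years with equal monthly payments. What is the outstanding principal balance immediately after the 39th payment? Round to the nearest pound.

With monthly rate i = 8.8%/12 = 0.0073333, the balance after k of n payments is P · [(1+i)^n − (1+i)^k] / [(1+i)^n − 1].
(1+0.0073333)^240 = 5.77522978 and (1+0.0073333)^39 = 1.32970409, so the balance is 113,750 × (5.77522978 − 1.32970409) / (5.77522978 − 1) = £105,896.17.

£105,896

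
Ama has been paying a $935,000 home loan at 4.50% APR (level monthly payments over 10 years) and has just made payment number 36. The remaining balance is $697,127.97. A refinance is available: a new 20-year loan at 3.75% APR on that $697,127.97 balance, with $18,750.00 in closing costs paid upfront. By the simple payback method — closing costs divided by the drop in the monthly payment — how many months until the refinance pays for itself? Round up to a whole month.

Current payment = 935,000 × 4.5%/12 / (1 − (1+0.0037500)^−120) = $9,690.19.
Refinanced payment = 697,127.97 × 0.0031250 / (1 − (1+0.0031250)^−240) = $4,133.19.
Monthly savings = $9,690.19 − $4,133.19 = $5,557.00.
Break-even = $18,750.00 / $5,557.00 = 3.37 → 4 months.

4 months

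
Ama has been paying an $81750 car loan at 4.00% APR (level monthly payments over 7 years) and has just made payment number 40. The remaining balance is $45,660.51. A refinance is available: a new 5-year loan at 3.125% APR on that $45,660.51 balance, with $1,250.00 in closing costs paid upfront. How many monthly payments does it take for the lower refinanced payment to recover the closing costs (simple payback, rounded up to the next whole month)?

5 months

Current payment = 81,750 × 4%/12 / (1 − (1+0.0033333)^−84) = $1,117.42.
Refinanced payment = 45,660.51 × 0.0026042 / (1 − (1+0.0026042)^−60) = $823.00.
Monthly savings = $1,117.42 − $823.00 = $294.42.
Break-even = $1,250.00 / $294.42 = 4.25 → 5 months.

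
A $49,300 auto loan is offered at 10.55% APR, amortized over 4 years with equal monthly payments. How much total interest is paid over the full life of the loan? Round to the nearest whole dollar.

$11,345

At 10.55% the monthly rate is 0.0087917, so the payment is 49,300 × 0.0087917 / (1 − 1.0087917^−48) = $1,263.44.
Total paid = 48 × $1,263.44 = $60,645.12; interest = $60,645.12 − $49,300 = $11,345.12.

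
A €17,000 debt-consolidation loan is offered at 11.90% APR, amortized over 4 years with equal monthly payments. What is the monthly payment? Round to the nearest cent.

€446.84

Monthly rate = 11.9%/12 = 0.0099167; payment = 17,000 × 0.0099167 / (1 − (1+0.0099167)^−48) = €446.84.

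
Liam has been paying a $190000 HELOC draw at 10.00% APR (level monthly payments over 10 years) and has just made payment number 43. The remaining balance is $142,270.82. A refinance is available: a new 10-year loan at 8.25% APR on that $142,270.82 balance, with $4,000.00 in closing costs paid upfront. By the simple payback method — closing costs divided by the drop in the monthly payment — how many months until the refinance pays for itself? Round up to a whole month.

Current payment = 190,000 × 10%/12 / (1 − (1+0.0083333)^−120) = $2,510.86.
Refinanced payment = 142,270.82 × 0.0068750 / (1 − (1+0.0068750)^−120) = $1,744.99.
Monthly savings = $2,510.86 − $1,744.99 = $765.87.
Break-even = $4,000.00 / $765.87 = 5.22 → 6 months.

6 months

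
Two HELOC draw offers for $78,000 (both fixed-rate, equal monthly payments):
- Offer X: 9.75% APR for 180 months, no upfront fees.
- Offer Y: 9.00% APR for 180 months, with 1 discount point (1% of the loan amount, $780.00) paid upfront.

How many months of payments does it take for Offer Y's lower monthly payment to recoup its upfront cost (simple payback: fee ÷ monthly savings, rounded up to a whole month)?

23 months

Offer X: at 9.75% the monthly rate is 0.0081250, so the payment is 78,000 × 0.0081250 / (1 − 1.0081250^−180) = $826.30.
Offer Y: at 9.00% the monthly rate is 0.0075000, so the payment is 78,000 × 0.0075000 / (1 − 1.0075000^−180) = $791.13.
Monthly savings = $826.30 − $791.13 = $35.17.
Break-even = $780.00 / $35.17 = 22.18 → 23 months.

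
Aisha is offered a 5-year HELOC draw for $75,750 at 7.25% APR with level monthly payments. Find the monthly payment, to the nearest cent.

$1,508.89

At 7.25% the monthly rate is 0.0060417, so the payment is 75,750 × 0.0060417 / (1 − 1.0060417^−60) = $1,508.89.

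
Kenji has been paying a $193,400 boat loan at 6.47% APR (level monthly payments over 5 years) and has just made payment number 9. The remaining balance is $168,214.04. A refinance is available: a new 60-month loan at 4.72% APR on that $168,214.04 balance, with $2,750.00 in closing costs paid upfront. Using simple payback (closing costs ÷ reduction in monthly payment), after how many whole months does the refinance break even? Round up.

Current payment = 193,400 × 6.47%/12 / (1 − (1+0.0053917)^−60) = $3,781.38.
Refinanced payment = 168,214.04 × 0.0039333 / (1 − (1+0.0039333)^−60) = $3,152.87.
Monthly savings = $3,781.38 − $3,152.87 = $628.51.
Break-even = $2,750.00 / $628.51 = 4.38 → 5 months.

5 months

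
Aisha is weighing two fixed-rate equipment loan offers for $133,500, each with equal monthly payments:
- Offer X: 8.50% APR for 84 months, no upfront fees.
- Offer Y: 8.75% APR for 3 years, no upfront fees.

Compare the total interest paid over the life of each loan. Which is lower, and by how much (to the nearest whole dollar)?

Offer X: at 8.50% the monthly rate is 0.0070833, so the payment is 133,500 × 0.0070833 / (1 − 1.0070833^−84) = $2,114.17.
Total interest on Offer X = 84 × $2,114.17 − $133,500 = $44,090.28.
Offer Y: monthly rate = 8.75%/12 = 0.0072917; payment = 133,500 × 0.0072917 / (1 − (1+0.0072917)^−36) = $4,229.75.
Total interest on Offer Y = 36 × $4,229.75 − $133,500 = $18,771.00.
Offer Y is lower by $25,319.28.

Offer Y by $25,319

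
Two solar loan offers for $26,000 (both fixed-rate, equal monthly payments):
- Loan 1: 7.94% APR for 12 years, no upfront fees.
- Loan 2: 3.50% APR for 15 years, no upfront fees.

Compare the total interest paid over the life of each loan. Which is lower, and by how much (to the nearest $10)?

Loan 2 by $6,950

Loan 1: monthly rate = 7.94%/12 = 0.0066167; payment = 26,000 × 0.0066167 / (1 − (1+0.0066167)^−144) = $280.58.
Total interest on Loan 1 = 144 × $280.58 − $26,000 = $14,403.52.
Loan 2: at 3.50% the monthly rate is 0.0029167, so the payment is 26,000 × 0.0029167 / (1 − 1.0029167^−180) = $185.87.
Total interest on Loan 2 = 180 × $185.87 − $26,000 = $7,456.60.
Loan 2 is lower by $6,946.92.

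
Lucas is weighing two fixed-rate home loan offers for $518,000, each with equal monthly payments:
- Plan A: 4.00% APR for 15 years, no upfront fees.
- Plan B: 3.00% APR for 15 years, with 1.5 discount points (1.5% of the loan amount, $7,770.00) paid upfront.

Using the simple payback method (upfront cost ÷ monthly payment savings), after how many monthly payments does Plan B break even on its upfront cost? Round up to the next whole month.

Plan A: monthly rate = 4%/12 = 0.0033333; payment = 518,000 × 0.0033333 / (1 − (1+0.0033333)^−180) = $3,831.58.
Plan B: monthly rate = 3%/12 = 0.0025000; payment = 518,000 × 0.0025000 / (1 − (1+0.0025000)^−180) = $3,577.21.
Monthly savings = $3,831.58 − $3,577.21 = $254.37.
Break-even = $7,770.00 / $254.37 = 30.55 → 31 months.

31 months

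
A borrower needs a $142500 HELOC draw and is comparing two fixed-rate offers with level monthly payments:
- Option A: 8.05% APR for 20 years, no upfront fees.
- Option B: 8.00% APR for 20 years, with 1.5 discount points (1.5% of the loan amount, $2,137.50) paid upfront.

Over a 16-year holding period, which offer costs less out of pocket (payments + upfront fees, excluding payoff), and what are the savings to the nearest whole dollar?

Option A: at 8.05% the monthly rate is 0.0067083, so the payment is 142,500 × 0.0067083 / (1 − 1.0067083^−240) = $1,196.37.
Option B: at 8.00% the monthly rate is 0.0066667, so the payment is 142,500 × 0.0066667 / (1 − 1.0066667^−240) = $1,191.93.
Over 192 months: Option A costs 192 × $1,196.37 = $229,703.04; Option B costs 192 × $1,191.93 + $2,137.50 = $230,988.06.
Option A is cheaper by $230,988.06 − $229,703.04 = $1,285.02.

Option A by $1,285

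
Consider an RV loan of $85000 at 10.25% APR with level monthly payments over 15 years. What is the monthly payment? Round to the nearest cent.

At 10.25% the monthly rate is 0.0085417, so the payment is 85,000 × 0.0085417 / (1 − 1.0085417^−180) = $926.46.

$926.46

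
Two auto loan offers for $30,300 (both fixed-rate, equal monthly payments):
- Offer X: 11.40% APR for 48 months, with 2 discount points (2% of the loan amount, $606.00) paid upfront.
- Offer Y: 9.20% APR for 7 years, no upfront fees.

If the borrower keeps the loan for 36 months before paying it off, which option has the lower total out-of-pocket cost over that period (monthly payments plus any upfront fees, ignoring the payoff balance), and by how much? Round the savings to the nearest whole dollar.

Offer Y by $11,350

Offer X: at 11.40% the monthly rate is 0.0095000, so the payment is 30,300 × 0.0095000 / (1 − 1.0095000^−48) = $789.02.
Offer Y: monthly rate = 9.2%/12 = 0.0076667; payment = 30,300 × 0.0076667 / (1 − (1+0.0076667)^−84) = $490.58.
Over 36 months: Offer X costs 36 × $789.02 + $606.00 = $29,010.72; Offer Y costs 36 × $490.58 = $17,660.88.
Offer Y is cheaper by $29,010.72 − $17,660.88 = $11,349.84.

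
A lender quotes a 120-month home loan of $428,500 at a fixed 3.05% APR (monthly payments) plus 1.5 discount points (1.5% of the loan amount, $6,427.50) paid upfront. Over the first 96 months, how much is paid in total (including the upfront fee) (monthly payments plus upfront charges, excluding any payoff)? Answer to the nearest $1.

$404,590

Monthly rate = 3.05%/12 = 0.0025417; payment = 428,500 × 0.0025417 / (1 − (1+0.0025417)^−120) = $4,147.53.
Total outlay = 96 × $4,147.53 + $6,427.50 = $404,590.38.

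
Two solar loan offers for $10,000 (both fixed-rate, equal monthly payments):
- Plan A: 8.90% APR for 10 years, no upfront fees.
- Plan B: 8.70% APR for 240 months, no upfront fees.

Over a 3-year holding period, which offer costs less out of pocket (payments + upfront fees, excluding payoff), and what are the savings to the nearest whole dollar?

Plan A: monthly rate = 8.9%/12 = 0.0074167; payment = 10,000 × 0.0074167 / (1 − (1+0.0074167)^−120) = $126.14.
Plan B: at 8.70% the monthly rate is 0.0072500, so the payment is 10,000 × 0.0072500 / (1 − 1.0072500^−240) = $88.05.
Over 36 months: Plan A costs 36 × $126.14 = $4,541.04; Plan B costs 36 × $88.05 = $3,169.80.
Plan B is cheaper by $4,541.04 − $3,169.80 = $1,371.24.

Plan B by $1,371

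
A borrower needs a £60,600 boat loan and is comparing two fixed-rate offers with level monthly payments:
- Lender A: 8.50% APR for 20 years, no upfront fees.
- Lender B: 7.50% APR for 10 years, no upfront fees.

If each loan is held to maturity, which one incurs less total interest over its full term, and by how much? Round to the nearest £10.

Lender A: monthly rate = 8.5%/12 = 0.0070833; payment = 60,600 × 0.0070833 / (1 − (1+0.0070833)^−240) = £525.90.
Total interest on Lender A = 240 × £525.90 − £60,600 = £65,616.00.
Lender B: at 7.50% the monthly rate is 0.0062500, so the payment is 60,600 × 0.0062500 / (1 − 1.0062500^−120) = £719.33.
Total interest on Lender B = 120 × £719.33 − £60,600 = £25,719.60.
Lender B is lower by £39,896.40.

Lender B by £39,900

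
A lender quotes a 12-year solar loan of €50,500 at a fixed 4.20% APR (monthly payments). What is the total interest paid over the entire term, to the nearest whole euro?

€13,877

At 4.20% the monthly rate is 0.0035000, so the payment is 50,500 × 0.0035000 / (1 − 1.0035000^−144) = €447.06.
Total paid = 144 × €447.06 = €64,376.64; interest = €64,376.64 − €50,500 = €13,876.64.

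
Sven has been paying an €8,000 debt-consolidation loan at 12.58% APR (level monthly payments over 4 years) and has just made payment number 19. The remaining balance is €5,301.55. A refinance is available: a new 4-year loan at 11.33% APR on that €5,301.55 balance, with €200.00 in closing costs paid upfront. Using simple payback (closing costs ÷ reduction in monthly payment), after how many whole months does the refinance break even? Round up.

Current payment = 8,000 × 12.58%/12 / (1 − (1+0.0104833)^−48) = €212.96.
Refinanced payment = 5,301.55 × 0.0094417 / (1 − (1+0.0094417)^−48) = €137.87.
Monthly savings = €212.96 − €137.87 = €75.09.
Break-even = €200.00 / €75.09 = 2.66 → 3 months.

3 months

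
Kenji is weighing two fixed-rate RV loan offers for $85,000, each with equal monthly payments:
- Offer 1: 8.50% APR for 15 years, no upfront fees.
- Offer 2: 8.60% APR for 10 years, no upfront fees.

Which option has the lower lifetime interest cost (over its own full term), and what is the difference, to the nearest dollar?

Offer 2 by $23,654

Offer 1: at 8.50% the monthly rate is 0.0070833, so the payment is 85,000 × 0.0070833 / (1 − 1.0070833^−180) = $837.03.
Total interest on Offer 1 = 180 × $837.03 − $85,000 = $65,665.40.
Offer 2: at 8.60% the monthly rate is 0.0071667, so the payment is 85,000 × 0.0071667 / (1 − 1.0071667^−120) = $1,058.43.
Total interest on Offer 2 = 120 × $1,058.43 − $85,000 = $42,011.60.
Offer 2 is lower by $23,653.80.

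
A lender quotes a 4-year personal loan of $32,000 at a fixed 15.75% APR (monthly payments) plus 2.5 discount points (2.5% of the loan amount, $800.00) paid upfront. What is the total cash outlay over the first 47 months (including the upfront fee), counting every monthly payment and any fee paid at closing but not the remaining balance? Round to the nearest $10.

At 15.75% the monthly rate is 0.0131250, so the payment is 32,000 × 0.0131250 / (1 − 1.0131250^−48) = $902.80.
Total outlay = 47 × $902.80 + $800.00 = $43,231.60.

$43,230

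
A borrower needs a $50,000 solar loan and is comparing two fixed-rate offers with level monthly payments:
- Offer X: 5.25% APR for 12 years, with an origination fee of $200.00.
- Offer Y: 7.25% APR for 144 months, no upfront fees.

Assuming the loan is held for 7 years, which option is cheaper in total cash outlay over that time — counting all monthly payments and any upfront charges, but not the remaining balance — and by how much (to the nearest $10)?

Offer X: at 5.25% the monthly rate is 0.0043750, so the payment is 50,000 × 0.0043750 / (1 − 1.0043750^−144) = $468.74.
Offer Y: monthly rate = 7.25%/12 = 0.0060417; payment = 50,000 × 0.0060417 / (1 − (1+0.0060417)^−144) = $520.88.
Over 84 months: Offer X costs 84 × $468.74 + $200.00 = $39,574.16; Offer Y costs 84 × $520.88 = $43,753.92.
Offer X is cheaper by $43,753.92 − $39,574.16 = $4,179.76.

Offer X by $4,180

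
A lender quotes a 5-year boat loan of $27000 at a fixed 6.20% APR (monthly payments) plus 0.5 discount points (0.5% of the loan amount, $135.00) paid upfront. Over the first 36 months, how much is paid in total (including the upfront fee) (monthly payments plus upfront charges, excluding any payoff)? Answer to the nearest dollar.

At 6.20% the monthly rate is 0.0051667, so the payment is 27,000 × 0.0051667 / (1 − 1.0051667^−60) = $524.50.
Total outlay = 36 × $524.50 + $135.00 = $19,017.00.

$19,017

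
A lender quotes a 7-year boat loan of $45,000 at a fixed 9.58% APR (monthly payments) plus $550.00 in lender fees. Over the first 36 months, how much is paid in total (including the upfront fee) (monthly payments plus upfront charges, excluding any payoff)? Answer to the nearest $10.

At 9.58% the monthly rate is 0.0079833, so the payment is 45,000 × 0.0079833 / (1 − 1.0079833^−84) = $737.32.
Total outlay = 36 × $737.32 + $550.00 = $27,093.52.

$27,090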